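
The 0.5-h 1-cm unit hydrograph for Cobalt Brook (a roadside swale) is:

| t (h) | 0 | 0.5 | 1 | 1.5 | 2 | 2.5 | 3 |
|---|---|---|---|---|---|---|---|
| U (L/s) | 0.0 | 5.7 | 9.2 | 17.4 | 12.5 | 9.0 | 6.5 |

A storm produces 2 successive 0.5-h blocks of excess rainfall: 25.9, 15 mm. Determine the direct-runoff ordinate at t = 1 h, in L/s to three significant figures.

By discrete convolution, Q_j = Σ (P_i / 10 mm) · U_{j−i}.
At t = 1 h (j=2): Q = (25.9/10)·9.2 + (15/10)·5.7 = 32.4 L/s.

Q ≈ 32.4 L/s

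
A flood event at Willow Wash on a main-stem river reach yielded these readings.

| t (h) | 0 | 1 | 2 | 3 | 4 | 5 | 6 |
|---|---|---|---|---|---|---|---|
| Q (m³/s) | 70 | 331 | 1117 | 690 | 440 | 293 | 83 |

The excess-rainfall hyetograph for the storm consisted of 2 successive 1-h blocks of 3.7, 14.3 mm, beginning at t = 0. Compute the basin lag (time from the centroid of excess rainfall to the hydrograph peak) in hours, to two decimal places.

t_L ≈ 0.71 h

Centroid of excess rainfall: t_c = Σ P_i·t̄_i / ΣP_i = 1.2944 h (block centres at 0.5, 1.5 h).
Hydrograph peak occurs at t = 2 h, so basin lag t_L = 2 − 1.2944 = 0.71 h.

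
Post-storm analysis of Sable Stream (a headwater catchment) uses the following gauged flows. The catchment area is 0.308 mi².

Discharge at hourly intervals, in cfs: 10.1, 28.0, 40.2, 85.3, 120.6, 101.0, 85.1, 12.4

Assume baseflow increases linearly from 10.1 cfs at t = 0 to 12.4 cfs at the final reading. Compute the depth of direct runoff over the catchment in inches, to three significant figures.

Direct runoff: 0.00, 17.57, 29.44, 74.21, 109.19, 89.26, 73.03, 0.00 cfs; ΣQ_DR = 392.7 cfs.
V = ΣQ_DR · Δt = 392.7 × 3600 s = 1.414 × 10^6 ft³.
Over A = 0.308 mi², depth = V / A = 1.98 in.

d ≈ 1.98 in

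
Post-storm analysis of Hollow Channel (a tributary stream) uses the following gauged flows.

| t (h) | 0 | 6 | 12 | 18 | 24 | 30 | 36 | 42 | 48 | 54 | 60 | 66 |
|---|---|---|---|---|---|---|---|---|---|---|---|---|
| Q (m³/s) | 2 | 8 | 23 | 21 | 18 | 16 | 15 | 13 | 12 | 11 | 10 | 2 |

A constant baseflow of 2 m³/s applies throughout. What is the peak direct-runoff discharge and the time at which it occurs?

Q_p = 21.0 m³/s at t = 12 h

Subtracting baseflow gives direct-runoff ordinates: 0.0, 6.0, 21.0, 19.0, 16.0, 14.0, 13.0, 11.0, 10.0, 9.0, 8.0, 0.0 m³/s.
The maximum is 21.0 m³/s, occurring at the reading for t = 12 h.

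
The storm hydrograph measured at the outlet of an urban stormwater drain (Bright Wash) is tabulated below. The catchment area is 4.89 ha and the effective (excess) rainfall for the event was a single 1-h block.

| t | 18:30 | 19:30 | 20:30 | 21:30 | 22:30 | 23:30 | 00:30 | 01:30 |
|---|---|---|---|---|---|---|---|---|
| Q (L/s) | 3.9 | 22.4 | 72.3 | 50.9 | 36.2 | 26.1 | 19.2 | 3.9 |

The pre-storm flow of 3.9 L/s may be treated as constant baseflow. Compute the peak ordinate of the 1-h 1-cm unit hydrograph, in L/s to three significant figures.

Direct runoff: 0.0, 18.5, 68.4, 47.0, 32.3, 22.2, 15.3, 0.0 L/s; ΣQ_DR = 203.7 L/s, peak = 68.4 L/s.
Runoff depth d = ΣQ_DR·Δt / A = 203.7 × 3600 / (4.89 ha) = 15.00 mm.
The 1-cm UH is the DRH scaled by (10 mm)/d, so U_p = 68.4 × 10/15.00 = 45.6 L/s.

U_p ≈ 45.6 L/s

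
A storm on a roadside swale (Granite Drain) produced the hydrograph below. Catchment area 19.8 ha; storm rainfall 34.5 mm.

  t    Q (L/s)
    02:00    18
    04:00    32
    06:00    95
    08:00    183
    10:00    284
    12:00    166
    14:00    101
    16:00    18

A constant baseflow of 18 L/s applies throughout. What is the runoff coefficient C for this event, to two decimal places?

C ≈ 0.79

ΣQ_DR = 753.0 L/s; V = ΣQ_DR·Δt = 5.422 × 10^6 L.
Runoff depth d = V / A = 27.38 mm.
C = d / P = 27.38 / 34.5 = 0.79.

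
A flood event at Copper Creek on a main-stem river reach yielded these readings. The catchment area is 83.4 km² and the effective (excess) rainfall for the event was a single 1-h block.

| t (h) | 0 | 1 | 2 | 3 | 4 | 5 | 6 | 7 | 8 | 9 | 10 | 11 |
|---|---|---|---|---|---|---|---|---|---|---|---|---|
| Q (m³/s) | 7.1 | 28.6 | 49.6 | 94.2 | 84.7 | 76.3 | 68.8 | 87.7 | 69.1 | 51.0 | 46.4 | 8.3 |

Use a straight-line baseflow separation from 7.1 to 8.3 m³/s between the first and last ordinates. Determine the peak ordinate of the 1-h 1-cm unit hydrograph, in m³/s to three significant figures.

U_p ≈ 34.7 m³/s

Direct runoff: 0.00, 21.39, 42.28, 86.77, 77.16, 68.65, 61.05, 79.84, 61.13, 42.92, 38.21, 0.00 m³/s; ΣQ_DR = 579.4 m³/s, peak = 86.77 m³/s.
Runoff depth d = ΣQ_DR·Δt / A = 579.4 × 3600 / (83.4 km²) = 25.01 mm.
The 1-cm UH is the DRH scaled by (10 mm)/d, so U_p = 86.77 × 10/25.01 = 34.7 m³/s.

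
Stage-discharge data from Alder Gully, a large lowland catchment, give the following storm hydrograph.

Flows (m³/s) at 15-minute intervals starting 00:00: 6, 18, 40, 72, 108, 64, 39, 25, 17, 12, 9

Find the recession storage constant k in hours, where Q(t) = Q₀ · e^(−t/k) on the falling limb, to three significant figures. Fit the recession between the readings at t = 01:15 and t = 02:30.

k ≈ 0.637 h

On the falling limb, Q drops from 64 to 9 m³/s between t = 01:15 and t = 02:30 (Δt = 1.25 h).
k = −Δt / ln(Q₂/Q₁) = −1.25 / ln(9/64) = 0.637 h.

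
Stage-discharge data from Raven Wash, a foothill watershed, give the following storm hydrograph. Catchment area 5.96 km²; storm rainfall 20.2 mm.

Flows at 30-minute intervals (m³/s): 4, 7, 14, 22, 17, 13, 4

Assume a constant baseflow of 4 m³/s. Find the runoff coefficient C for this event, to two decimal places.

ΣQ_DR = 53.00 m³/s; V = ΣQ_DR·Δt = 95400 m³.
Runoff depth d = V / A = 16.01 mm.
C = d / P = 16.01 / 20.2 = 0.79.

C ≈ 0.79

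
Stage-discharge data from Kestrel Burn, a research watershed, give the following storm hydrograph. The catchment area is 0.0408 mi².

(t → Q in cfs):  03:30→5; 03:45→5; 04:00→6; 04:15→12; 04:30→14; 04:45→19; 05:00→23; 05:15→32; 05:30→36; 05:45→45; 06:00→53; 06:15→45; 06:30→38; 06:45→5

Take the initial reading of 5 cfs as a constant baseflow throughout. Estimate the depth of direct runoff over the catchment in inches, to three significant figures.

d ≈ 2.54 in

Direct runoff: 0.0, 0.0, 1.0, 7.0, 9.0, 14.0, 18.0, 27.0, 31.0, 40.0, 48.0, 40.0, 33.0, 0.0 cfs; ΣQ_DR = 268.0 cfs.
V = ΣQ_DR · Δt = 268.0 × 900 s = 2.412 × 10^5 ft³.
Over A = 0.0408 mi², depth = V / A = 2.54 in.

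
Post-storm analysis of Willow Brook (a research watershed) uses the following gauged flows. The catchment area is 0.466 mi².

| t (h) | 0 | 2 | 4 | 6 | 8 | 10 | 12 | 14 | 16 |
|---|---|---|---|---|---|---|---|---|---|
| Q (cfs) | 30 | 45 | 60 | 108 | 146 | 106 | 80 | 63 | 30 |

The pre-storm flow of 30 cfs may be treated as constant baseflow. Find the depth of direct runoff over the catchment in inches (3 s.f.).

d ≈ 2.65 in

Direct runoff: 0.0, 15.0, 30.0, 78.0, 116.0, 76.0, 50.0, 33.0, 0.0 cfs; ΣQ_DR = 398.0 cfs.
V = ΣQ_DR · Δt = 398.0 × 7200 s = 2.866 × 10^6 ft³.
Over A = 0.466 mi², depth = V / A = 2.65 in.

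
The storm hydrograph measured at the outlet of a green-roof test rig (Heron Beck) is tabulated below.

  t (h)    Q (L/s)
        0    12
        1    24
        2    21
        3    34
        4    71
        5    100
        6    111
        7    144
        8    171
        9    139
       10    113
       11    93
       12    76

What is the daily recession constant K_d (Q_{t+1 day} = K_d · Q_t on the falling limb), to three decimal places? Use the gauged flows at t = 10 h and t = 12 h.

K_d ≈ 0.009

Between t = 10 h and t = 12 h the flow falls from 113 to 76 L/s over 2×1 h = 2 h.
Per-interval ratio K = (76/113)^(1/2) = 0.8201; K_d = K^(24/1) = 0.009.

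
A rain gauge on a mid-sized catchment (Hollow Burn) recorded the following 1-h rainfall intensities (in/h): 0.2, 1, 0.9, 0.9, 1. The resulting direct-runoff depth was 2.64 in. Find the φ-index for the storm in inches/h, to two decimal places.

φ ≈ 0.29 in/h

Only the 4 blocks with intensity above φ contribute runoff: 1, 0.9, 0.9, 1 in/h.
Σ(I−φ)·Δt = d  ⇒  (1+0.9+0.9+1 − 4φ)·1 = 2.64
φ = (3.800 − 2.64/1) / 4 = 0.29 in/h.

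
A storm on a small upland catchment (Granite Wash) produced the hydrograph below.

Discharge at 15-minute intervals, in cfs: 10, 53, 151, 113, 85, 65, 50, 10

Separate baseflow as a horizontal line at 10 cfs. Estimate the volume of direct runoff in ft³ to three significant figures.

Direct-runoff ordinates (Q − Q_b): 0.0, 43.0, 141.0, 103.0, 75.0, 55.0, 40.0, 0.0 cfs.
ΣQ_DR = 457.0 cfs.
With Δt = 0.25 h = 900 s, V = ΣQ_DR · Δt = 457.0 × 900 = 4.11 × 10^5 ft³.

V ≈ 4.11 × 10^5 ft³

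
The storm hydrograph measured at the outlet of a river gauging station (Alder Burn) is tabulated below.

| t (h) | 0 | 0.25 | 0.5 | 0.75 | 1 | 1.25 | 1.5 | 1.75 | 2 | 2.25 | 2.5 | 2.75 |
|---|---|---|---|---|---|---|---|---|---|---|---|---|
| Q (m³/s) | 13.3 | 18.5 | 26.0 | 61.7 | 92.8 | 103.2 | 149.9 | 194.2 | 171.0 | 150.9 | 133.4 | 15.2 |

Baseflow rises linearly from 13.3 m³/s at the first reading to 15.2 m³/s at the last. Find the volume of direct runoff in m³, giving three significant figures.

Direct-runoff ordinates (Q − Q_b): 0.00, 5.03, 12.35, 47.88, 78.81, 89.04, 135.56, 179.69, 156.32, 136.05, 118.37, 0.00 m³/s.
ΣQ_DR = 959.1 m³/s.
With Δt = 0.25 h = 900 s, V = ΣQ_DR · Δt = 959.1 × 900 = 8.63 × 10^5 m³.

V ≈ 8.63 × 10^5 m³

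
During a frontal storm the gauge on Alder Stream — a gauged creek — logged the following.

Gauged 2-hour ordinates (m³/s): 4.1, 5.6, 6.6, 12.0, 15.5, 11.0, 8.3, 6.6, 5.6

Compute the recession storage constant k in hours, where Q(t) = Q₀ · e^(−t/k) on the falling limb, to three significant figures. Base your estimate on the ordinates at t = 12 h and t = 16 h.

On the falling limb, Q drops from 8.3 to 5.6 m³/s between t = 12 h and t = 16 h (Δt = 4 h).
k = −Δt / ln(Q₂/Q₁) = −4 / ln(5.6/8.3) = 10.2 h.

k ≈ 10.2 h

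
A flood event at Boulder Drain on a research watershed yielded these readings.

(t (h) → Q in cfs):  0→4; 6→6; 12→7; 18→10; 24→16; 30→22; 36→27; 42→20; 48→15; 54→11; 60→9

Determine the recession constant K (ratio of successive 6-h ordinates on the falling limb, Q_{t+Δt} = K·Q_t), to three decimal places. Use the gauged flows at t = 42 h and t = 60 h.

K ≈ 0.766

Using the recession-limb readings at t = 42 h and t = 60 h: Q falls from 20 to 9 cfs over 3 intervals.
K = (Q₂/Q₁)^(1/3) = (9/20)^(1/3) = 0.766.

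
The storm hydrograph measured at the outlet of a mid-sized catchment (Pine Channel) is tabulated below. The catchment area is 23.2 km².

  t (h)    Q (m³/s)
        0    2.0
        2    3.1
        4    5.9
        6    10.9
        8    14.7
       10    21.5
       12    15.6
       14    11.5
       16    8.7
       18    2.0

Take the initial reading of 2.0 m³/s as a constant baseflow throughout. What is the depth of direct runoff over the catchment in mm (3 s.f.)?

Direct runoff: 0.0, 1.1, 3.9, 8.9, 12.7, 19.5, 13.6, 9.5, 6.7, 0.0 m³/s; ΣQ_DR = 75.90 m³/s.
V = ΣQ_DR · Δt = 75.90 × 7200 s = 5.465 × 10^5 m³.
Over A = 23.2 km², depth = V / A = 23.6 mm.

d ≈ 23.6 mm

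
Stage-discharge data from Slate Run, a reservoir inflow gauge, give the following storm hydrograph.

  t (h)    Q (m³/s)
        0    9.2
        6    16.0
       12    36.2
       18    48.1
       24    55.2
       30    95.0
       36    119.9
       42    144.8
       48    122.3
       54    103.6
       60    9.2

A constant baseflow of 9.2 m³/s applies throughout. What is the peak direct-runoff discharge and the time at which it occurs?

Subtracting baseflow gives direct-runoff ordinates: 0.0, 6.8, 27.0, 38.9, 46.0, 85.8, 110.7, 135.6, 113.1, 94.4, 0.0 m³/s.
The maximum is 135.6 m³/s, occurring at the reading for t = 42 h.

Q_p = 135.6 m³/s at t = 42 h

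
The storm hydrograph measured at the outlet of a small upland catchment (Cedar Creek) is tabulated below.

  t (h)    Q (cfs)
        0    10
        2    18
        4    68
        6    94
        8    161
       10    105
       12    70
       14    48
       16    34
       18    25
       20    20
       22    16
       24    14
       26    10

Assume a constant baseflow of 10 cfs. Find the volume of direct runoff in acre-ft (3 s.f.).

V ≈ 91.4 acre-ft

Direct-runoff ordinates (Q − Q_b): 0.0, 8.0, 58.0, 84.0, 151.0, 95.0, 60.0, 38.0, 24.0, 15.0, 10.0, 6.0, 4.0, 0.0 cfs.
ΣQ_DR = 553.0 cfs.
With Δt = 2 h = 7200 s, V = ΣQ_DR · Δt = 553.0 × 7200 = 3.98 × 10^6 ft³ = 91.4 acre-ft.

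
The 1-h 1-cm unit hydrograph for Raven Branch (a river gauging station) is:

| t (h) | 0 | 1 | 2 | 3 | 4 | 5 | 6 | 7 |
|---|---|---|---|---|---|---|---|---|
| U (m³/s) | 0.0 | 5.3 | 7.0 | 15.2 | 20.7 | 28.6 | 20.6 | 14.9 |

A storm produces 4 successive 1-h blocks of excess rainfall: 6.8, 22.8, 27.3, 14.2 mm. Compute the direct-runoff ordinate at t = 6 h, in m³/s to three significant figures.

Q ≈ 157 m³/s

By discrete convolution, Q_j = Σ (P_i / 10 mm) · U_{j−i}.
At t = 6 h (j=6): Q = (6.8/10)·20.6 + (22.8/10)·28.6 + (27.3/10)·20.7 + (14.2/10)·15.2 = 157 m³/s.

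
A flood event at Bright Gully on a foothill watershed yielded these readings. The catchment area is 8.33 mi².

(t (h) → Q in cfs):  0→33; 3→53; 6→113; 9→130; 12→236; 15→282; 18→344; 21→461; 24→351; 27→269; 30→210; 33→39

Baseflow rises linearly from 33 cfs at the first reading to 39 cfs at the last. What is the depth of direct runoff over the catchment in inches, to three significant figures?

d ≈ 1.17 in

Direct runoff: 0.00, 19.45, 78.91, 95.36, 200.82, 246.27, 307.73, 424.18, 313.64, 231.09, 171.55, 0.00 cfs; ΣQ_DR = 2089 cfs.
V = ΣQ_DR · Δt = 2089 × 10800 s = 2.256 × 10^7 ft³.
Over A = 8.33 mi², depth = V / A = 1.17 in.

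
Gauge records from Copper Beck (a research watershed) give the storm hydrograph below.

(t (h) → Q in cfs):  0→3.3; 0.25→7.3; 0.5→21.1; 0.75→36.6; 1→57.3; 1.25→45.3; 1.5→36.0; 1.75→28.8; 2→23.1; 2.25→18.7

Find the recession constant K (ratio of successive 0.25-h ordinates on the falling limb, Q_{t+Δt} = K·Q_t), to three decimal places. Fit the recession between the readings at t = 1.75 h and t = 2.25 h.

K ≈ 0.806

Using the recession-limb readings at t = 1.75 h and t = 2.25 h: Q falls from 28.8 to 18.7 cfs over 2 intervals.
K = (Q₂/Q₁)^(1/2) = (18.7/28.8)^(1/2) = 0.806.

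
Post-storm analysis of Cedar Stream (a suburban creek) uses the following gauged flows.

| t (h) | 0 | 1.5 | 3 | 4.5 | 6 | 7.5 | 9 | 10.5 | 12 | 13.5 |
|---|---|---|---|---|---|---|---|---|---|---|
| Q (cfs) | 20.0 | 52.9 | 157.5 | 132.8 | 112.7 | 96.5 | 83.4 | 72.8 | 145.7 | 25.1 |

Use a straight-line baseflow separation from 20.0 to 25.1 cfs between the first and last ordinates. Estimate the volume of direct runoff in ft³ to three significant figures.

Direct-runoff ordinates (Q − Q_b): 0.00, 32.33, 136.37, 111.10, 90.43, 73.67, 60.00, 48.83, 121.17, 0.00 cfs.
ΣQ_DR = 673.9 cfs.
With Δt = 1.5 h = 5400 s, V = ΣQ_DR · Δt = 673.9 × 5400 = 3.64 × 10^6 ft³.

V ≈ 3.64 × 10^6 ft³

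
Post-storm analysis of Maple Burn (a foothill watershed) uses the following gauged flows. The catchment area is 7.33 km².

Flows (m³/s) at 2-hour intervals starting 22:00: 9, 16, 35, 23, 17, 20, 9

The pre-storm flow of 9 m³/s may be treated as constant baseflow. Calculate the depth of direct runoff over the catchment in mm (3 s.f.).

d ≈ 64.8 mm

Direct runoff: 0.0, 7.0, 26.0, 14.0, 8.0, 11.0, 0.0 m³/s; ΣQ_DR = 66.00 m³/s.
V = ΣQ_DR · Δt = 66.00 × 7200 s = 4.752 × 10^5 m³.
Over A = 7.33 km², depth = V / A = 64.8 mm.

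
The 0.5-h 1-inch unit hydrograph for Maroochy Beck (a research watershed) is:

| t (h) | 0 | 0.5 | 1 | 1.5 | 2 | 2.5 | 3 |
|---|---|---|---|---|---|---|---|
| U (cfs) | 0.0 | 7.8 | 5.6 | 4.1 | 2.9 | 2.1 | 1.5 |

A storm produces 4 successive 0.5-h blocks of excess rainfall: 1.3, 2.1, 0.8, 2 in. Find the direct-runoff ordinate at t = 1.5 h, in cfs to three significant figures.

By discrete convolution, Q_j = Σ (P_i / 1 in) · U_{j−i}.
At t = 1.5 h (j=3): Q = (1.3/1)·4.1 + (2.1/1)·5.6 + (0.8/1)·7.8 + (2/1)·0.0 = 23.3 cfs.

Q ≈ 23.3 cfs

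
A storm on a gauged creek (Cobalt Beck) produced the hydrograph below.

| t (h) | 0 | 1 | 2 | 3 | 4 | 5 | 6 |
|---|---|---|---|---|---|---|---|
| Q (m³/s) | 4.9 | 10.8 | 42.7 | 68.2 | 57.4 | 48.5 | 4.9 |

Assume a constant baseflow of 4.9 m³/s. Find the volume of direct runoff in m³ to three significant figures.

V ≈ 7.31 × 10^5 m³

Direct-runoff ordinates (Q − Q_b): 0.0, 5.9, 37.8, 63.3, 52.5, 43.6, 0.0 m³/s.
ΣQ_DR = 203.1 m³/s.
With Δt = 1 h = 3600 s, V = ΣQ_DR · Δt = 203.1 × 3600 = 7.31 × 10^5 m³.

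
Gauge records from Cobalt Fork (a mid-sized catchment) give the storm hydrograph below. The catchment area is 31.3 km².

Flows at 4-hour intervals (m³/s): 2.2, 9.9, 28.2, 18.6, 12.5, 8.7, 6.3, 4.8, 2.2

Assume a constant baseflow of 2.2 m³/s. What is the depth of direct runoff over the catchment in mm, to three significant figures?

d ≈ 33.9 mm

Direct runoff: 0.0, 7.7, 26.0, 16.4, 10.3, 6.5, 4.1, 2.6, 0.0 m³/s; ΣQ_DR = 73.60 m³/s.
V = ΣQ_DR · Δt = 73.60 × 14400 s = 1.060 × 10^6 m³.
Over A = 31.3 km², depth = V / A = 33.9 mm.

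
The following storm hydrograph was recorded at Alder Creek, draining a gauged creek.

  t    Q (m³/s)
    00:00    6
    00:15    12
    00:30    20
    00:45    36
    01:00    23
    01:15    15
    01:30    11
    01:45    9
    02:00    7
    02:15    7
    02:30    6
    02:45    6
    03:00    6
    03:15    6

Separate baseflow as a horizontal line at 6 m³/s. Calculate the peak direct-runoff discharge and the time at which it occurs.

Q_p = 30.0 m³/s at t = 00:45

Subtracting baseflow gives direct-runoff ordinates: 0.0, 6.0, 14.0, 30.0, 17.0, 9.0, 5.0, 3.0, 1.0, 1.0, 0.0, 0.0, 0.0, 0.0 m³/s.
The maximum is 30.0 m³/s, occurring at the reading for t = 00:45.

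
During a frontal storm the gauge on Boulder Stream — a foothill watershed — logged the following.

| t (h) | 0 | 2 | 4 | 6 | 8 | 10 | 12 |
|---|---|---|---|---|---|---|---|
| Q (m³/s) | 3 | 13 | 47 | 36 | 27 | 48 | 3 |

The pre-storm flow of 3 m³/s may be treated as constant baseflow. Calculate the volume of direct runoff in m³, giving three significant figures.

V ≈ 1.12 × 10^6 m³

Direct-runoff ordinates (Q − Q_b): 0.0, 10.0, 44.0, 33.0, 24.0, 45.0, 0.0 m³/s.
ΣQ_DR = 156.0 m³/s.
With Δt = 2 h = 7200 s, V = ΣQ_DR · Δt = 156.0 × 7200 = 1.12 × 10^6 m³.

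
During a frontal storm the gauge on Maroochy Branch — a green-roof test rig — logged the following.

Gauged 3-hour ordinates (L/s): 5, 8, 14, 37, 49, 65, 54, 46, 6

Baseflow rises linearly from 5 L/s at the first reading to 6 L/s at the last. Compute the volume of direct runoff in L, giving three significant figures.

Direct-runoff ordinates (Q − Q_b): 0.00, 2.88, 8.75, 31.62, 43.50, 59.38, 48.25, 40.12, 0.00 L/s.
ΣQ_DR = 234.5 L/s.
With Δt = 3 h = 10800 s, V = ΣQ_DR · Δt = 234.5 × 10800 = 2.53 × 10^6 L.

V ≈ 2.53 × 10^6 L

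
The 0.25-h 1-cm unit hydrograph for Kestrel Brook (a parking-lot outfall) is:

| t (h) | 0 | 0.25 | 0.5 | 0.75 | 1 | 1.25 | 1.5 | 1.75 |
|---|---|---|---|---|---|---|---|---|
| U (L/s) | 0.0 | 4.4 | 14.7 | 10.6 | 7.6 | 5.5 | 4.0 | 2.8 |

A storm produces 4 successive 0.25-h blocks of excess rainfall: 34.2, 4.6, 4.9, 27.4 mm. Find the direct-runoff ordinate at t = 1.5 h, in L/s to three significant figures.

By discrete convolution, Q_j = Σ (P_i / 10 mm) · U_{j−i}.
At t = 1.5 h (j=6): Q = (34.2/10)·4.0 + (4.6/10)·5.5 + (4.9/10)·7.6 + (27.4/10)·10.6 = 49.0 L/s.

Q ≈ 49.0 L/s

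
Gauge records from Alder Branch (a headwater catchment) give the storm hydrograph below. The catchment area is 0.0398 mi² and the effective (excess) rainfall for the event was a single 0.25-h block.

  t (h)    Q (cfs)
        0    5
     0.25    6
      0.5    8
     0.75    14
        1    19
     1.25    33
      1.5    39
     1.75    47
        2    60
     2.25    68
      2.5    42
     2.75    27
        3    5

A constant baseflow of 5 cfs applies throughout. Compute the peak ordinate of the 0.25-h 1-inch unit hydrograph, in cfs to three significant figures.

Direct runoff: 0.0, 1.0, 3.0, 9.0, 14.0, 28.0, 34.0, 42.0, 55.0, 63.0, 37.0, 22.0, 0.0 cfs; ΣQ_DR = 308.0 cfs, peak = 63.0 cfs.
Runoff depth d = ΣQ_DR·Δt / A = 308.0 × 900 / (0.0398 mi²) = 2.998 in.
The 1-inch UH is the DRH scaled by (1 in)/d, so U_p = 63.0 × 1/2.998 = 21.0 cfs.

U_p ≈ 21.0 cfs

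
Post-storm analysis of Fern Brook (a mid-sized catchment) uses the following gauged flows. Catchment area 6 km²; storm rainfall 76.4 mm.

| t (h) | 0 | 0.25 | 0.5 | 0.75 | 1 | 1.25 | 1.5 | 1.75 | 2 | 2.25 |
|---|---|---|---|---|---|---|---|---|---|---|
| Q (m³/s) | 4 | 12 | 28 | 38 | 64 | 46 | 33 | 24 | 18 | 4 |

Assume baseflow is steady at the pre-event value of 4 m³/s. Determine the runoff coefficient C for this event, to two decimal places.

C ≈ 0.45

ΣQ_DR = 231.0 m³/s; V = ΣQ_DR·Δt = 2.079 × 10^5 m³.
Runoff depth d = V / A = 34.65 mm.
C = d / P = 34.65 / 76.4 = 0.45.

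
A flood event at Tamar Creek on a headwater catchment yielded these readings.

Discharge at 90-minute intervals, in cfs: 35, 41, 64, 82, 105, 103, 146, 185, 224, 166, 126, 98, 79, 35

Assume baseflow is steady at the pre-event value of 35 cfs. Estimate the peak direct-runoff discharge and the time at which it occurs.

Q_p = 189.0 cfs at t = 12 h

Subtracting baseflow gives direct-runoff ordinates: 0.0, 6.0, 29.0, 47.0, 70.0, 68.0, 111.0, 150.0, 189.0, 131.0, 91.0, 63.0, 44.0, 0.0 cfs.
The maximum is 189.0 cfs, occurring at the reading for t = 12 h.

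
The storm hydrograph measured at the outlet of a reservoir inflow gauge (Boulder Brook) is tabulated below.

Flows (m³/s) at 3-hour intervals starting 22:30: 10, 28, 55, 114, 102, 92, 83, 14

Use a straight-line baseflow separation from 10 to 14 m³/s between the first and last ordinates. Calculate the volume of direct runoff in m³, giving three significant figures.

Direct-runoff ordinates (Q − Q_b): 0.00, 17.43, 43.86, 102.29, 89.71, 79.14, 69.57, 0.00 m³/s.
ΣQ_DR = 402.0 m³/s.
With Δt = 3 h = 10800 s, V = ΣQ_DR · Δt = 402.0 × 10800 = 4.34 × 10^6 m³.

V ≈ 4.34 × 10^6 m³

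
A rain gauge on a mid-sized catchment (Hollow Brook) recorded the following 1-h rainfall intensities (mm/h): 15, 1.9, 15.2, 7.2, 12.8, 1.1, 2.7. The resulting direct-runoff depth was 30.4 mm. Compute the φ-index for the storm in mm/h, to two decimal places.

φ ≈ 4.95 mm/h

Only the 4 blocks with intensity above φ contribute runoff: 15, 15.2, 7.2, 12.8 mm/h.
Σ(I−φ)·Δt = d  ⇒  (15+15.2+7.2+12.8 − 4φ)·1 = 30.4
φ = (50.20 − 30.4/1) / 4 = 4.95 mm/h.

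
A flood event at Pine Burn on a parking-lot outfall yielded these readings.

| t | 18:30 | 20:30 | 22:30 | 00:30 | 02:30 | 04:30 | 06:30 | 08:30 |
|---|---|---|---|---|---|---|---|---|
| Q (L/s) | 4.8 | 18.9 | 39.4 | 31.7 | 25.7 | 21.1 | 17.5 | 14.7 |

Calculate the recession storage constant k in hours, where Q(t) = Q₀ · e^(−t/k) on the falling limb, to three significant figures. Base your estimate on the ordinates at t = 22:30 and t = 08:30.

k ≈ 10.1 h

On the falling limb, Q drops from 39.4 to 14.7 L/s between t = 22:30 and t = 08:30 (Δt = 10 h).
k = −Δt / ln(Q₂/Q₁) = −10 / ln(14.7/39.4) = 10.1 h.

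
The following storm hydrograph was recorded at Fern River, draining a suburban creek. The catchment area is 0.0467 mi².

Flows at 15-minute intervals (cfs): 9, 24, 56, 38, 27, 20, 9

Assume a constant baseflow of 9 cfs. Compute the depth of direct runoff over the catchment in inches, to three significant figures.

d ≈ 0.995 in

Direct runoff: 0.0, 15.0, 47.0, 29.0, 18.0, 11.0, 0.0 cfs; ΣQ_DR = 120.0 cfs.
V = ΣQ_DR · Δt = 120.0 × 900 s = 1.080 × 10^5 ft³.
Over A = 0.0467 mi², depth = V / A = 0.995 in.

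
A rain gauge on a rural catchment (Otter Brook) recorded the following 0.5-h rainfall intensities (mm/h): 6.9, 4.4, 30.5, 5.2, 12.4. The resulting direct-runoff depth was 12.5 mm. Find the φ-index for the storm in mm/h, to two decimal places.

Only the 2 blocks with intensity above φ contribute runoff: 30.5, 12.4 mm/h.
Σ(I−φ)·Δt = d  ⇒  (30.5+12.4 − 2φ)·0.5 = 12.5
φ = (42.90 − 12.5/0.5) / 2 = 8.95 mm/h.

φ ≈ 8.95 mm/h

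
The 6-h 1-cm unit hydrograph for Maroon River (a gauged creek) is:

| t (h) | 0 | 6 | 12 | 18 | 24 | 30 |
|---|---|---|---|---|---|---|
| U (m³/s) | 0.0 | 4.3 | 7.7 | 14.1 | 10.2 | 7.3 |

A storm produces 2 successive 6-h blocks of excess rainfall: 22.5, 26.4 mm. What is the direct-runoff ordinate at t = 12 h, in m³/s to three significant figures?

By discrete convolution, Q_j = Σ (P_i / 10 mm) · U_{j−i}.
At t = 12 h (j=2): Q = (22.5/10)·7.7 + (26.4/10)·4.3 = 28.7 m³/s.

Q ≈ 28.7 m³/s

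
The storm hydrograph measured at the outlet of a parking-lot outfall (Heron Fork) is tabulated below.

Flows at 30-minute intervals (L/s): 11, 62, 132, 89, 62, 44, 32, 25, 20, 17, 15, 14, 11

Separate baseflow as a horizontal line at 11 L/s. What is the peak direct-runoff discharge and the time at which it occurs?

Q_p = 121.0 L/s at t = 1 h

Subtracting baseflow gives direct-runoff ordinates: 0.0, 51.0, 121.0, 78.0, 51.0, 33.0, 21.0, 14.0, 9.0, 6.0, 4.0, 3.0, 0.0 L/s.
The maximum is 121.0 L/s, occurring at the reading for t = 1 h.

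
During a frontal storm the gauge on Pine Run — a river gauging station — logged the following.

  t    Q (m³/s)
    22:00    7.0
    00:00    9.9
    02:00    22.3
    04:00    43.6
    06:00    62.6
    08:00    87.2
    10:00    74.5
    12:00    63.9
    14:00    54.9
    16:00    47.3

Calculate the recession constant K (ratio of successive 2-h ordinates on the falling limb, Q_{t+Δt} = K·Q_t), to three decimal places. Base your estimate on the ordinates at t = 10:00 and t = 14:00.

K ≈ 0.858

Using the recession-limb readings at t = 10:00 and t = 14:00: Q falls from 74.5 to 54.9 m³/s over 2 intervals.
K = (Q₂/Q₁)^(1/2) = (54.9/74.5)^(1/2) = 0.858.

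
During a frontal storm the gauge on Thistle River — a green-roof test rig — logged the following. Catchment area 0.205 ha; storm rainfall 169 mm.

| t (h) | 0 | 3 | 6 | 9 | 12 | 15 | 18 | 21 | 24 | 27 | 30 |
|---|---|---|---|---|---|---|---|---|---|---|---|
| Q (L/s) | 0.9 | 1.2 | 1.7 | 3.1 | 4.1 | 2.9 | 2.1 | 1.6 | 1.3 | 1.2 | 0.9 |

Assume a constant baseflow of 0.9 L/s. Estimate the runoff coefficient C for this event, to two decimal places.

ΣQ_DR = 11.10 L/s; V = ΣQ_DR·Δt = 1.199 × 10^5 L.
Runoff depth d = V / A = 58.48 mm.
C = d / P = 58.48 / 169 = 0.35.

C ≈ 0.35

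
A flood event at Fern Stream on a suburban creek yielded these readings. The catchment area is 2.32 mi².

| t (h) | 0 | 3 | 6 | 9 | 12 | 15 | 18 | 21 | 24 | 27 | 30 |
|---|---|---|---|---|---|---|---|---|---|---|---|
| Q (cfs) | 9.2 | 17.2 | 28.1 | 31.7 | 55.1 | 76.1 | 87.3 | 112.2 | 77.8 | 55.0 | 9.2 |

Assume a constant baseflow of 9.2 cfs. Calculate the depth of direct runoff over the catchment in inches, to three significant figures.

Direct runoff: 0.0, 8.0, 18.9, 22.5, 45.9, 66.9, 78.1, 103.0, 68.6, 45.8, 0.0 cfs; ΣQ_DR = 457.7 cfs.
V = ΣQ_DR · Δt = 457.7 × 10800 s = 4.943 × 10^6 ft³.
Over A = 2.32 mi², depth = V / A = 0.917 in.

d ≈ 0.917 in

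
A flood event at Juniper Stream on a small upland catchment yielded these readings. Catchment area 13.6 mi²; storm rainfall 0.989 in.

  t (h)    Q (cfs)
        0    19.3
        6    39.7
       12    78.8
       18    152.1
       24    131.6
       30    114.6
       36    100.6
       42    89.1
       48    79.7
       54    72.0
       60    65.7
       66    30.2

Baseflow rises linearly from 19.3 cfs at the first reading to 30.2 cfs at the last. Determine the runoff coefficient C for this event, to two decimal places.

C ≈ 0.47

ΣQ_DR = 676.4 cfs; V = ΣQ_DR·Δt = 1.461 × 10^7 ft³.
Runoff depth d = V / A = 0.4624 in.
C = d / P = 0.4624 / 0.989 = 0.47.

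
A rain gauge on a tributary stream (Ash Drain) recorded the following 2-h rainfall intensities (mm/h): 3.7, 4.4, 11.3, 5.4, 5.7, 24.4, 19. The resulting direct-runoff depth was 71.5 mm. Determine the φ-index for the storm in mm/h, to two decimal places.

φ ≈ 6.32 mm/h

Only the 3 blocks with intensity above φ contribute runoff: 11.3, 24.4, 19 mm/h.
Σ(I−φ)·Δt = d  ⇒  (11.3+24.4+19 − 3φ)·2 = 71.5
φ = (54.70 − 71.5/2) / 3 = 6.32 mm/h.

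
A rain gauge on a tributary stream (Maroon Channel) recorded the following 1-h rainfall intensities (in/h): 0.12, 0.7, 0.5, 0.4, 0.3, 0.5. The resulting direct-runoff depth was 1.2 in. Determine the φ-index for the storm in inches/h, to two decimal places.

Only the 5 blocks with intensity above φ contribute runoff: 0.7, 0.5, 0.4, 0.3, 0.5 in/h.
Σ(I−φ)·Δt = d  ⇒  (0.7+0.5+0.4+0.3+0.5 − 5φ)·1 = 1.2
φ = (2.400 − 1.2/1) / 5 = 0.24 in/h.

φ ≈ 0.24 in/h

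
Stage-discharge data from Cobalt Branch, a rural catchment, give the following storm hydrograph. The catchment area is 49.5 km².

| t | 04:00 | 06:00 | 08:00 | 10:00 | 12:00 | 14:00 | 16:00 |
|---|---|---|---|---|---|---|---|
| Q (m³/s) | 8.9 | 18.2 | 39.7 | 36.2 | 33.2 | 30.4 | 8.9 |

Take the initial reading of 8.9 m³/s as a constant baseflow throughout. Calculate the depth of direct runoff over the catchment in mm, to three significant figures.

Direct runoff: 0.0, 9.3, 30.8, 27.3, 24.3, 21.5, 0.0 m³/s; ΣQ_DR = 113.2 m³/s.
V = ΣQ_DR · Δt = 113.2 × 7200 s = 8.150 × 10^5 m³.
Over A = 49.5 km², depth = V / A = 16.5 mm.

d ≈ 16.5 mm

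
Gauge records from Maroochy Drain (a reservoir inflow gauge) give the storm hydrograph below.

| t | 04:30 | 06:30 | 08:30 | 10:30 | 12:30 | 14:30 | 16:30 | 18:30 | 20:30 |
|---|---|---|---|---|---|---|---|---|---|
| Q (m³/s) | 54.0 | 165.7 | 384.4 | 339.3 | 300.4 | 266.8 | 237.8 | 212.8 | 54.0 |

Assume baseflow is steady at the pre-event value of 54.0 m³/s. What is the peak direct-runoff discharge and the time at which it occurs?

Subtracting baseflow gives direct-runoff ordinates: 0.0, 111.7, 330.4, 285.3, 246.4, 212.8, 183.8, 158.8, 0.0 m³/s.
The maximum is 330.4 m³/s, occurring at the reading for t = 08:30.

Q_p = 330.4 m³/s at t = 08:30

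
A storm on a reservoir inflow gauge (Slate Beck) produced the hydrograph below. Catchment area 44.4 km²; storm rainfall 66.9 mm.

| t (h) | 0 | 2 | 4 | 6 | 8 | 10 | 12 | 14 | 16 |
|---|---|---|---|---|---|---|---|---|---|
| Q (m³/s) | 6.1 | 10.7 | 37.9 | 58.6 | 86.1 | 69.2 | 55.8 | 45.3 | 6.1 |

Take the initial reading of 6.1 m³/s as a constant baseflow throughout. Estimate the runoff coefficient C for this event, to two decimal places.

C ≈ 0.78

ΣQ_DR = 320.9 m³/s; V = ΣQ_DR·Δt = 2.310 × 10^6 m³.
Runoff depth d = V / A = 52.04 mm.
C = d / P = 52.04 / 66.9 = 0.78.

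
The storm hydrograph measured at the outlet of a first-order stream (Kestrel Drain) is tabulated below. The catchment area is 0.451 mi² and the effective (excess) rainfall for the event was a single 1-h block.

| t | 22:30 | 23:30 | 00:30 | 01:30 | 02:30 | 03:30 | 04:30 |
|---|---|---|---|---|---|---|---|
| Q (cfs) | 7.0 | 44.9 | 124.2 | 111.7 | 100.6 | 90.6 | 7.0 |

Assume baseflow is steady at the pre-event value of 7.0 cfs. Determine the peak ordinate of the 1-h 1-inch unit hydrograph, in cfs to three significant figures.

Direct runoff: 0.0, 37.9, 117.2, 104.7, 93.6, 83.6, 0.0 cfs; ΣQ_DR = 437.0 cfs, peak = 117.2 cfs.
Runoff depth d = ΣQ_DR·Δt / A = 437.0 × 3600 / (0.451 mi²) = 1.501 in.
The 1-inch UH is the DRH scaled by (1 in)/d, so U_p = 117.2 × 1/1.501 = 78.1 cfs.

U_p ≈ 78.1 cfs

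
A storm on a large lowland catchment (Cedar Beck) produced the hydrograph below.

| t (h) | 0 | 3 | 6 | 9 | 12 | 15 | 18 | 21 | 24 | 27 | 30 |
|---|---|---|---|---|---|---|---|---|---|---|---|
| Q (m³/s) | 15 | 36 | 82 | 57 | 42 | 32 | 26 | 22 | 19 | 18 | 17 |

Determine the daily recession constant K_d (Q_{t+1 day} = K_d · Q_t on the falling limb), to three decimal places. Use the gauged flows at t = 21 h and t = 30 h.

Between t = 21 h and t = 30 h the flow falls from 22 to 17 m³/s over 3×3 h = 9 h.
Per-interval ratio K = (17/22)^(1/3) = 0.9176; K_d = K^(24/3) = 0.503.

K_d ≈ 0.503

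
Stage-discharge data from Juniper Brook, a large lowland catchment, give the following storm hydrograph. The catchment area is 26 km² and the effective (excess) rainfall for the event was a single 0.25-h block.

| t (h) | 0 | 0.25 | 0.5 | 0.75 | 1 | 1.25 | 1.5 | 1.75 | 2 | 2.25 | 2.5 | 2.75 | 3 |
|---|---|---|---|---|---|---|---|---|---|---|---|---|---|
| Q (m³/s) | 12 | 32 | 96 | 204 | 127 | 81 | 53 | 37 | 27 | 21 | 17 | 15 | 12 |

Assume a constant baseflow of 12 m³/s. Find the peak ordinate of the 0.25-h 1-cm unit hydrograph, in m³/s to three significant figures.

U_p ≈ 96.0 m³/s

Direct runoff: 0.0, 20.0, 84.0, 192.0, 115.0, 69.0, 41.0, 25.0, 15.0, 9.0, 5.0, 3.0, 0.0 m³/s; ΣQ_DR = 578.0 m³/s, peak = 192.0 m³/s.
Runoff depth d = ΣQ_DR·Δt / A = 578.0 × 900 / (26 km²) = 20.01 mm.
The 1-cm UH is the DRH scaled by (10 mm)/d, so U_p = 192.0 × 10/20.01 = 96.0 m³/s.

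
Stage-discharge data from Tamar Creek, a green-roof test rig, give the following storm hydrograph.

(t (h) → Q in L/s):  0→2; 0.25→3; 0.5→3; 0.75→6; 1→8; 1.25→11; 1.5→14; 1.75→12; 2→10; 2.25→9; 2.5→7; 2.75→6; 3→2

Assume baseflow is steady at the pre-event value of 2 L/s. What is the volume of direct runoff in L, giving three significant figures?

Direct-runoff ordinates (Q − Q_b): 0.0, 1.0, 1.0, 4.0, 6.0, 9.0, 12.0, 10.0, 8.0, 7.0, 5.0, 4.0, 0.0 L/s.
ΣQ_DR = 67.00 L/s.
With Δt = 0.25 h = 900 s, V = ΣQ_DR · Δt = 67.00 × 900 = 60300 L.

V ≈ 60300 L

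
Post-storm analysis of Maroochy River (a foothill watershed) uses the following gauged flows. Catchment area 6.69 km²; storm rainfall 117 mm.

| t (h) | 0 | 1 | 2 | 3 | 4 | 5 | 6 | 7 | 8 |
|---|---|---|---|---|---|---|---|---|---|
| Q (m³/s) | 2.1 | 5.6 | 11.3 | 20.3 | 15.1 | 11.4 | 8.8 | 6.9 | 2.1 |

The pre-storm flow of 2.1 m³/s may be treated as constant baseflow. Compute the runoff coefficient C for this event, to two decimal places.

C ≈ 0.30

ΣQ_DR = 64.70 m³/s; V = ΣQ_DR·Δt = 2.329 × 10^5 m³.
Runoff depth d = V / A = 34.82 mm.
C = d / P = 34.82 / 117 = 0.30.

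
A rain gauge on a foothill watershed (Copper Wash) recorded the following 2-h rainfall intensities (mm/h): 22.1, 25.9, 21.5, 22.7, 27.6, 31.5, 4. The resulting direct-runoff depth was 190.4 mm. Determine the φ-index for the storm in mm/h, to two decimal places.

φ ≈ 9.35 mm/h

Only the 6 blocks with intensity above φ contribute runoff: 22.1, 25.9, 21.5, 22.7, 27.6, 31.5 mm/h.
Σ(I−φ)·Δt = d  ⇒  (22.1+25.9+21.5+22.7+27.6+31.5 − 6φ)·2 = 190.4
φ = (151.3 − 190.4/2) / 6 = 9.35 mm/h.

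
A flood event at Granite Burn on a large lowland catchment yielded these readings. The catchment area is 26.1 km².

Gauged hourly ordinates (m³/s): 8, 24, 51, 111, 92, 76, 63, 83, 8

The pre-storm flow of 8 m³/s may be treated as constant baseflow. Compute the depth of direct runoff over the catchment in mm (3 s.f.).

Direct runoff: 0.0, 16.0, 43.0, 103.0, 84.0, 68.0, 55.0, 75.0, 0.0 m³/s; ΣQ_DR = 444.0 m³/s.
V = ΣQ_DR · Δt = 444.0 × 3600 s = 1.598 × 10^6 m³.
Over A = 26.1 km², depth = V / A = 61.2 mm.

d ≈ 61.2 mm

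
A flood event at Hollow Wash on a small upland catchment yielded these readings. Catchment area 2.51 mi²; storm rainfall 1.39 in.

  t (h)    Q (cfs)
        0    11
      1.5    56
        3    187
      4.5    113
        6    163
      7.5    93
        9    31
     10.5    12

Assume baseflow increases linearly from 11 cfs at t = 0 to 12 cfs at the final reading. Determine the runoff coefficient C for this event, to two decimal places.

C ≈ 0.38

ΣQ_DR = 574.0 cfs; V = ΣQ_DR·Δt = 3.100 × 10^6 ft³.
Runoff depth d = V / A = 0.5316 in.
C = d / P = 0.5316 / 1.39 = 0.38.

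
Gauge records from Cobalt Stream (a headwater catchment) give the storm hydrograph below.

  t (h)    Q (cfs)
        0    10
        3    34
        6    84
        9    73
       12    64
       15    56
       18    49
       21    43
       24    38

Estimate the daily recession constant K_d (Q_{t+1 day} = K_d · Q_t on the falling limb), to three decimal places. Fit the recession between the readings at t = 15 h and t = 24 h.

Between t = 15 h and t = 24 h the flow falls from 56 to 38 cfs over 3×3 h = 9 h.
Per-interval ratio K = (38/56)^(1/3) = 0.8787; K_d = K^(24/3) = 0.356.

K_d ≈ 0.356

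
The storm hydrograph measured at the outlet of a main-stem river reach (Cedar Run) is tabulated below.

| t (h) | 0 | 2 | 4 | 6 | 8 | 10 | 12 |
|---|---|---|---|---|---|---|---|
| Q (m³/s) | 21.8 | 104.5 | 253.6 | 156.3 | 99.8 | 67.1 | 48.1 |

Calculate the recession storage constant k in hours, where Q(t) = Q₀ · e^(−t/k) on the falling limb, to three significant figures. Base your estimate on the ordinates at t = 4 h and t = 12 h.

k ≈ 4.81 h

On the falling limb, Q drops from 253.6 to 48.1 m³/s between t = 4 h and t = 12 h (Δt = 8 h).
k = −Δt / ln(Q₂/Q₁) = −8 / ln(48.1/253.6) = 4.81 h.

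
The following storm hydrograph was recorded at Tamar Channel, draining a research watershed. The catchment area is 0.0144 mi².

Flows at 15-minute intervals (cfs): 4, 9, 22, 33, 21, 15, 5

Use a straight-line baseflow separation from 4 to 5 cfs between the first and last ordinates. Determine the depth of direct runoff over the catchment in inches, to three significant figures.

d ≈ 2.08 in

Direct runoff: 0.00, 4.83, 17.67, 28.50, 16.33, 10.17, 0.00 cfs; ΣQ_DR = 77.50 cfs.
V = ΣQ_DR · Δt = 77.50 × 900 s = 69750 ft³.
Over A = 0.0144 mi², depth = V / A = 2.08 in.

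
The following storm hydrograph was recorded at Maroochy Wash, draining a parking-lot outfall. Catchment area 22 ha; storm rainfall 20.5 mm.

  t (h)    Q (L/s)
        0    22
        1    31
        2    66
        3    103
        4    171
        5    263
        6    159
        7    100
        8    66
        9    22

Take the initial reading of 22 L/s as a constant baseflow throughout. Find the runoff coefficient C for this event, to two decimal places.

C ≈ 0.63

ΣQ_DR = 783.0 L/s; V = ΣQ_DR·Δt = 2.819 × 10^6 L.
Runoff depth d = V / A = 12.81 mm.
C = d / P = 12.81 / 20.5 = 0.63.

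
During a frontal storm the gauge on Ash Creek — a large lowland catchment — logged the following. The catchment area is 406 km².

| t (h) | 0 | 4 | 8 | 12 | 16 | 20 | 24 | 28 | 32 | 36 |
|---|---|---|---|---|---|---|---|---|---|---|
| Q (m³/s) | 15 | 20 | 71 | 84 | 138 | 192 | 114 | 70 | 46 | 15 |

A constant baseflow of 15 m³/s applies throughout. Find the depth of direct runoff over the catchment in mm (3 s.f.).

Direct runoff: 0.0, 5.0, 56.0, 69.0, 123.0, 177.0, 99.0, 55.0, 31.0, 0.0 m³/s; ΣQ_DR = 615.0 m³/s.
V = ΣQ_DR · Δt = 615.0 × 14400 s = 8.856 × 10^6 m³.
Over A = 406 km², depth = V / A = 21.8 mm.

d ≈ 21.8 mm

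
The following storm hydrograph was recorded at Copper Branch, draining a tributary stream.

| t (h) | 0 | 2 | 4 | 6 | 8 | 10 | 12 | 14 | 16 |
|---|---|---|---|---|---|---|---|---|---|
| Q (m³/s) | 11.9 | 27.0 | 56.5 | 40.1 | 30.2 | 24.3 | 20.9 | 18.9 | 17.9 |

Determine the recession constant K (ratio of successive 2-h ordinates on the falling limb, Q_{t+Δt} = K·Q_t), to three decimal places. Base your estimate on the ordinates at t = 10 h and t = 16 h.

Using the recession-limb readings at t = 10 h and t = 16 h: Q falls from 24.3 to 17.9 m³/s over 3 intervals.
K = (Q₂/Q₁)^(1/3) = (17.9/24.3)^(1/3) = 0.903.

K ≈ 0.903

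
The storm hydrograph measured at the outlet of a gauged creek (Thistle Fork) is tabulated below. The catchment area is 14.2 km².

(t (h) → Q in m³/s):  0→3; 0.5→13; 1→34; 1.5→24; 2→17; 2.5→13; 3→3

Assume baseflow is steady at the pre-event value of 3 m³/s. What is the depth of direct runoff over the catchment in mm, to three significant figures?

d ≈ 10.9 mm

Direct runoff: 0.0, 10.0, 31.0, 21.0, 14.0, 10.0, 0.0 m³/s; ΣQ_DR = 86.00 m³/s.
V = ΣQ_DR · Δt = 86.00 × 1800 s = 1.548 × 10^5 m³.
Over A = 14.2 km², depth = V / A = 10.9 mm.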